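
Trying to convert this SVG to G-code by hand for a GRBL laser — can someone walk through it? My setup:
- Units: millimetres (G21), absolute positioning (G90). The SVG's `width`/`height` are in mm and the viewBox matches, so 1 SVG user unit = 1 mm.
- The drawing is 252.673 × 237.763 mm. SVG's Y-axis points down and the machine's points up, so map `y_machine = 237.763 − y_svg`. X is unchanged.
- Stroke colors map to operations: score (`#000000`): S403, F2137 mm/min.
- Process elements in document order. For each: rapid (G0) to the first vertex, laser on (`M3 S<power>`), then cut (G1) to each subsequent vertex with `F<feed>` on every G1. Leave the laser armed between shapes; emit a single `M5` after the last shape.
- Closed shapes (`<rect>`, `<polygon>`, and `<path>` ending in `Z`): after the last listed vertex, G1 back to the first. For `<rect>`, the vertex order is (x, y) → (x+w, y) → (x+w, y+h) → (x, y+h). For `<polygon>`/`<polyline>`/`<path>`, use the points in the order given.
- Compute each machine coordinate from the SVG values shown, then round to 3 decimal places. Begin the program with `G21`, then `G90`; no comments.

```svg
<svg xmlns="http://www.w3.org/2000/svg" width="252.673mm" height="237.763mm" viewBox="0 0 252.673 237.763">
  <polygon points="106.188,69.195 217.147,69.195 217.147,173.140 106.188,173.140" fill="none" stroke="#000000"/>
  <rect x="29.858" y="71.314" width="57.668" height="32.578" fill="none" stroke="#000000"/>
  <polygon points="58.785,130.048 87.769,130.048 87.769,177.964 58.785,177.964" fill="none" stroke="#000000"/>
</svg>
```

viewBox `0 0 252.673 237.763` with mm width/height → 1 unit = 1 mm. Flip: y_m = 237.763 − y_svg.

**Shape 1** — `<polygon>` rectangle, stroke `#000000` → score (S403, F2137). Machine vertices: (106.188,168.568) → (217.147,168.568) → (217.147,64.623) → (106.188,64.623) → (106.188,168.568). Closed: final G1 returns to the first vertex.

**Shape 2** — `<rect>` rectangle, stroke `#000000` → score (S403, F2137). Machine vertices: (29.858,166.449) → (87.526,166.449) → (87.526,133.871) → (29.858,133.871) → (29.858,166.449). Closed: final G1 returns to the first vertex.

**Shape 3** — `<polygon>` rectangle, stroke `#000000` → score (S403, F2137). Machine vertices: (58.785,107.715) → (87.769,107.715) → (87.769,59.799) → (58.785,59.799) → (58.785,107.715). Closed: final G1 returns to the first vertex.

G21
G90
G0 X106.188 Y168.568
M3 S403
G1 X217.147 Y168.568 F2137
G1 X217.147 Y64.623 F2137
G1 X106.188 Y64.623 F2137
G1 X106.188 Y168.568 F2137
G0 X29.858 Y166.449
M3 S403
G1 X87.526 Y166.449 F2137
G1 X87.526 Y133.871 F2137
G1 X29.858 Y133.871 F2137
G1 X29.858 Y166.449 F2137
G0 X58.785 Y107.715
M3 S403
G1 X87.769 Y107.715 F2137
G1 X87.769 Y59.799 F2137
G1 X58.785 Y59.799 F2137
G1 X58.785 Y107.715 F2137
M5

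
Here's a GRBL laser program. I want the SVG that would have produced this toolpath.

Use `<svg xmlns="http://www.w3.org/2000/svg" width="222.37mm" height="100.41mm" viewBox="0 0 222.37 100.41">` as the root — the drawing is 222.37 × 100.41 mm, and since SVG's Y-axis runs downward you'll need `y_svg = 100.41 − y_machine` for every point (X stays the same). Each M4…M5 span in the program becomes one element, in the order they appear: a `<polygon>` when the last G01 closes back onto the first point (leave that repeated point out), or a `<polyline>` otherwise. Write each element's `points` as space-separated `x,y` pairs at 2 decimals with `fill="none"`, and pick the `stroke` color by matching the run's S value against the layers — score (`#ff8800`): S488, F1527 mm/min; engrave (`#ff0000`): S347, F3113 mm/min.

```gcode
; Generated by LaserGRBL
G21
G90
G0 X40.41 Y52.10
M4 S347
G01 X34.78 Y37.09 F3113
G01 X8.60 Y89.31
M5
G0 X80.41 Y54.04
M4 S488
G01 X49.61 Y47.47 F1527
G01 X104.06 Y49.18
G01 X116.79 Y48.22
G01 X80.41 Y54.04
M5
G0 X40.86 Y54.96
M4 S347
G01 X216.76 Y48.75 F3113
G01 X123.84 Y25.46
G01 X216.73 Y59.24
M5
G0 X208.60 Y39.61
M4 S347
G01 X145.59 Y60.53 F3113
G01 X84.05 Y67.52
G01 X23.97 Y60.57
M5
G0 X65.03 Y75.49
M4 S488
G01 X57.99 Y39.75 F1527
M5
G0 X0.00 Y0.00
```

Machine Y-up, SVG Y-down with viewBox height 100.41, so y_svg = 100.41 − y_machine; X carries over.

Run 1: power S347 maps to stroke `#ff0000` (engrave). The run is open, so emit a `<polyline>` with points (Y-flipped): 40.41,48.31 34.78,63.32 8.60,11.10.

Run 2: S488 ⇒ score layer `#ff8800`. The run returns to its start, so emit a `<polygon>` with points (Y-flipped): 80.41,46.37 49.61,52.94 104.06,51.23 116.79,52.19.

Run 3: power S347 maps to stroke `#ff0000` (engrave). The run is open, so emit a `<polyline>` with points (Y-flipped): 40.86,45.45 216.76,51.66 123.84,74.95 216.73,41.17.

Run 4: power S347 maps to stroke `#ff0000` (engrave). The run is open, so emit a `<polyline>` with points (Y-flipped): 208.60,60.80 145.59,39.88 84.05,32.89 23.97,39.84.

Run 5: power S488 maps to stroke `#ff8800` (score). The run is open, so emit a `<polyline>` with points (Y-flipped): 65.03,24.92 57.99,60.66.

<svg xmlns="http://www.w3.org/2000/svg" width="222.37mm" height="100.41mm" viewBox="0 0 222.37 100.41">
  <polyline points="40.41,48.31 34.78,63.32 8.60,11.10" fill="none" stroke="#ff0000"/>
  <polygon points="80.41,46.37 49.61,52.94 104.06,51.23 116.79,52.19" fill="none" stroke="#ff8800"/>
  <polyline points="40.86,45.45 216.76,51.66 123.84,74.95 216.73,41.17" fill="none" stroke="#ff0000"/>
  <polyline points="208.60,60.80 145.59,39.88 84.05,32.89 23.97,39.84" fill="none" stroke="#ff0000"/>
  <polyline points="65.03,24.92 57.99,60.66" fill="none" stroke="#ff8800"/>
</svg>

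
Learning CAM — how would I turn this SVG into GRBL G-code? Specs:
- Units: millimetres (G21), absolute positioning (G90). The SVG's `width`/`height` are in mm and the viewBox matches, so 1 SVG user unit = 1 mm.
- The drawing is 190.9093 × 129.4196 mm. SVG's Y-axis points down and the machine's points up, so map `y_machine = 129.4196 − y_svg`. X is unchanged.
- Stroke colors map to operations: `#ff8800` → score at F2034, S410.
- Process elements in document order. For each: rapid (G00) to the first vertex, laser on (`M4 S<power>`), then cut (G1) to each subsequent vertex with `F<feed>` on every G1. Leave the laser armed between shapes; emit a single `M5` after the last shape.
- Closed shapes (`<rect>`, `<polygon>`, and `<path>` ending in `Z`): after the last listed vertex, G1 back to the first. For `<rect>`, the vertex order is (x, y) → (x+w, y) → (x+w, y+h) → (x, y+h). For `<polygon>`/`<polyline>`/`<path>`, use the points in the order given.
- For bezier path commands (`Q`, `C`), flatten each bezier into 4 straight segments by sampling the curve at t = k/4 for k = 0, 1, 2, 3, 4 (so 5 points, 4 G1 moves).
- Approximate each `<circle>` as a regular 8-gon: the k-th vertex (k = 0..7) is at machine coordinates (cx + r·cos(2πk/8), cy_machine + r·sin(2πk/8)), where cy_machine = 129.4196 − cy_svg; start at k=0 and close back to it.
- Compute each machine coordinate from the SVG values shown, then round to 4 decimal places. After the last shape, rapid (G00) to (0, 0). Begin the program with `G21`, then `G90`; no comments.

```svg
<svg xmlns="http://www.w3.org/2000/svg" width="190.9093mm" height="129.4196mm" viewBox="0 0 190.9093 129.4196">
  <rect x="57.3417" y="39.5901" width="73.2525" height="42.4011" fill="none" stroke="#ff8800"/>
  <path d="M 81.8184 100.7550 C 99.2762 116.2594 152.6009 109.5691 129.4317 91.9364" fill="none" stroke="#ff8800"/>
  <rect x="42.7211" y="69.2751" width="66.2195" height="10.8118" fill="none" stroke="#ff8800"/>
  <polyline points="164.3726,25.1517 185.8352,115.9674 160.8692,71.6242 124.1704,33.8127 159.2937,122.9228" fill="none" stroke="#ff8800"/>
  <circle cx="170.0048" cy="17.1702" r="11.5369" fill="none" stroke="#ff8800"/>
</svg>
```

G21
G90
G00 X57.3417 Y89.8295
M4 S410
G1 X130.5942 Y89.8295 F2034
G1 X130.5942 Y47.4284 F2034
G1 X57.3417 Y47.4284 F2034
G1 X57.3417 Y89.8295 F2034
G00 X81.8184 Y28.6646
M4 S410
G1 X99.8812 Y21.0220 F2034
G1 X120.8602 Y20.6475 F2034
G1 X134.2216 Y26.4862 F2034
G1 X129.4317 Y37.4832 F2034
G00 X42.7211 Y60.1445
M4 S410
G1 X108.9406 Y60.1445 F2034
G1 X108.9406 Y49.3327 F2034
G1 X42.7211 Y49.3327 F2034
G1 X42.7211 Y60.1445 F2034
G00 X164.3726 Y104.2679
M4 S410
G1 X185.8352 Y13.4522 F2034
G1 X160.8692 Y57.7954 F2034
G1 X124.1704 Y95.6069 F2034
G1 X159.2937 Y6.4968 F2034
G00 X181.5417 Y112.2494
M4 S410
G1 X178.1626 Y120.4072 F2034
G1 X170.0048 Y123.7863 F2034
G1 X161.8470 Y120.4072 F2034
G1 X158.4679 Y112.2494 F2034
G1 X161.8470 Y104.0916 F2034
G1 X170.0048 Y100.7125 F2034
G1 X178.1626 Y104.0916 F2034
G1 X181.5417 Y112.2494 F2034
M5
G00 X0.0000 Y0.0000

1 u = 1 mm; y_m = 129.4196 − y.

[1] `<rect>` rectangle, #ff8800→score S410 F2034: (57.3417,89.8295) → (130.5942,89.8295) → (130.5942,47.4284) → (57.3417,47.4284) → (57.3417,89.8295) (closed)

[2] `<path>` cubic bezier, #ff8800→score S410 F2034: (81.8184,28.6646) → (99.8812,21.0220) → (120.8602,20.6475) → (134.2216,26.4862) → (129.4317,37.4832)

[3] `<rect>` rectangle, #ff8800→score S410 F2034: (42.7211,60.1445) → (108.9406,60.1445) → (108.9406,49.3327) → (42.7211,49.3327) → (42.7211,60.1445) (closed)

[4] `<polyline>` open polyline, #ff8800→score S410 F2034: (164.3726,104.2679) → (185.8352,13.4522) → (160.8692,57.7954) → (124.1704,95.6069) → (159.2937,6.4968)

[5] `<circle>` circle, #ff8800→score S410 F2034: (181.5417,112.2494) → (178.1626,120.4072) → (170.0048,123.7863) → (161.8470,120.4072) → (158.4679,112.2494) → (161.8470,104.0916) → (170.0048,100.7125) → (178.1626,104.0916) → (181.5417,112.2494) (closed)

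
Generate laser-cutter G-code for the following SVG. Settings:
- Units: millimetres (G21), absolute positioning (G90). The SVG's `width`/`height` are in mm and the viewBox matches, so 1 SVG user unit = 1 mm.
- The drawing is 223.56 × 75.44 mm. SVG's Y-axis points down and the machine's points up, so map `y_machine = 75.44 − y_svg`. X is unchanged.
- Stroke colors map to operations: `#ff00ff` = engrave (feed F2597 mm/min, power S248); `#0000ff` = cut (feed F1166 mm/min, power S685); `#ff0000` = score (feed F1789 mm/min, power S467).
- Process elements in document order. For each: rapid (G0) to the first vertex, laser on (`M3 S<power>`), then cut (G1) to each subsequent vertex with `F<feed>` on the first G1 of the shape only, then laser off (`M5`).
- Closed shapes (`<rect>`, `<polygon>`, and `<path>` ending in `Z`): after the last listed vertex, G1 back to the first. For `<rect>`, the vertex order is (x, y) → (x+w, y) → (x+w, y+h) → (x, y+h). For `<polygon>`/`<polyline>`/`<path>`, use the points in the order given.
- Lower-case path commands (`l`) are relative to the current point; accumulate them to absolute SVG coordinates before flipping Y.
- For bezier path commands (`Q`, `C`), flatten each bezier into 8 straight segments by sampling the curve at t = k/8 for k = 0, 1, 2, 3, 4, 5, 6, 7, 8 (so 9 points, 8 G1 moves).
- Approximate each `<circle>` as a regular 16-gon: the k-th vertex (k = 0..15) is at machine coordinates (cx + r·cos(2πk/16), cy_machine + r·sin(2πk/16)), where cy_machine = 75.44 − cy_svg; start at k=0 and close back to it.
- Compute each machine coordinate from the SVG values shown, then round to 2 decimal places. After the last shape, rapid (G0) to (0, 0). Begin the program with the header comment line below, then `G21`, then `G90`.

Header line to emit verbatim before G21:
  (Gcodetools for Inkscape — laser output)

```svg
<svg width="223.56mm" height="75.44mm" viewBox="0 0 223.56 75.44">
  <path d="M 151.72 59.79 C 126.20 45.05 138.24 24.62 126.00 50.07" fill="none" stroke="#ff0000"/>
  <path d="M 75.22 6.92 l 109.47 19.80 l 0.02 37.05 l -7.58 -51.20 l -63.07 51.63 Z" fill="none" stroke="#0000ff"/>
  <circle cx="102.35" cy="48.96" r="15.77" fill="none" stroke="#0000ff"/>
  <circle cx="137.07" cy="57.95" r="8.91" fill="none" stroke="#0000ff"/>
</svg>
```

1 u = 1 mm; y_m = 75.44 − y.

[1] `<path>` cubic bezier, #ff0000→score S467 F1789: (151.72,15.65) → (143.79,21.34) → (138.66,26.97) → (135.59,31.91) → (133.88,35.58) → (132.79,37.37) → (131.59,36.66) → (129.57,32.86) → (126.00,25.37)

[2] `<path>` closed polygon, #0000ff→cut S685 F1166: (75.22,68.52) → (184.69,48.72) → (184.71,11.67) → (177.13,62.87) → (114.06,11.24) → (75.22,68.52) (closed)

[3] `<circle>` circle, #0000ff→cut S685 F1166: (118.12,26.48) → (116.92,32.51) → (113.50,37.63) → (108.38,41.05) → (102.35,42.25) → (96.32,41.05) → (91.20,37.63) → (87.78,32.51) → (86.58,26.48) → (87.78,20.45) → (91.20,15.33) → (96.32,11.91) → (102.35,10.71) → (108.38,11.91) → (113.50,15.33) → (116.92,20.45) → (118.12,26.48) (closed)

[4] `<circle>` circle, #0000ff→cut S685 F1166: (145.98,17.49) → (145.30,20.90) → (143.37,23.79) → (140.48,25.72) → (137.07,26.40) → (133.66,25.72) → (130.77,23.79) → (128.84,20.90) → (128.16,17.49) → (128.84,14.08) → (130.77,11.19) → (133.66,9.26) → (137.07,8.58) → (140.48,9.26) → (143.37,11.19) → (145.30,14.08) → (145.98,17.49) (closed)

(Gcodetools for Inkscape — laser output)
G21
G90
G0 X151.72 Y15.65
M3 S467
G1 X143.79 Y21.34 F1789
G1 X138.66 Y26.97
G1 X135.59 Y31.91
G1 X133.88 Y35.58
G1 X132.79 Y37.37
G1 X131.59 Y36.66
G1 X129.57 Y32.86
G1 X126.00 Y25.37
M5
G0 X75.22 Y68.52
M3 S685
G1 X184.69 Y48.72 F1166
G1 X184.71 Y11.67
G1 X177.13 Y62.87
G1 X114.06 Y11.24
G1 X75.22 Y68.52
M5
G0 X118.12 Y26.48
M3 S685
G1 X116.92 Y32.51 F1166
G1 X113.50 Y37.63
G1 X108.38 Y41.05
G1 X102.35 Y42.25
G1 X96.32 Y41.05
G1 X91.20 Y37.63
G1 X87.78 Y32.51
G1 X86.58 Y26.48
G1 X87.78 Y20.45
G1 X91.20 Y15.33
G1 X96.32 Y11.91
G1 X102.35 Y10.71
G1 X108.38 Y11.91
G1 X113.50 Y15.33
G1 X116.92 Y20.45
G1 X118.12 Y26.48
M5
G0 X145.98 Y17.49
M3 S685
G1 X145.30 Y20.90 F1166
G1 X143.37 Y23.79
G1 X140.48 Y25.72
G1 X137.07 Y26.40
G1 X133.66 Y25.72
G1 X130.77 Y23.79
G1 X128.84 Y20.90
G1 X128.16 Y17.49
G1 X128.84 Y14.08
G1 X130.77 Y11.19
G1 X133.66 Y9.26
G1 X137.07 Y8.58
G1 X140.48 Y9.26
G1 X143.37 Y11.19
G1 X145.30 Y14.08
G1 X145.98 Y17.49
M5
G0 X0.00 Y0.00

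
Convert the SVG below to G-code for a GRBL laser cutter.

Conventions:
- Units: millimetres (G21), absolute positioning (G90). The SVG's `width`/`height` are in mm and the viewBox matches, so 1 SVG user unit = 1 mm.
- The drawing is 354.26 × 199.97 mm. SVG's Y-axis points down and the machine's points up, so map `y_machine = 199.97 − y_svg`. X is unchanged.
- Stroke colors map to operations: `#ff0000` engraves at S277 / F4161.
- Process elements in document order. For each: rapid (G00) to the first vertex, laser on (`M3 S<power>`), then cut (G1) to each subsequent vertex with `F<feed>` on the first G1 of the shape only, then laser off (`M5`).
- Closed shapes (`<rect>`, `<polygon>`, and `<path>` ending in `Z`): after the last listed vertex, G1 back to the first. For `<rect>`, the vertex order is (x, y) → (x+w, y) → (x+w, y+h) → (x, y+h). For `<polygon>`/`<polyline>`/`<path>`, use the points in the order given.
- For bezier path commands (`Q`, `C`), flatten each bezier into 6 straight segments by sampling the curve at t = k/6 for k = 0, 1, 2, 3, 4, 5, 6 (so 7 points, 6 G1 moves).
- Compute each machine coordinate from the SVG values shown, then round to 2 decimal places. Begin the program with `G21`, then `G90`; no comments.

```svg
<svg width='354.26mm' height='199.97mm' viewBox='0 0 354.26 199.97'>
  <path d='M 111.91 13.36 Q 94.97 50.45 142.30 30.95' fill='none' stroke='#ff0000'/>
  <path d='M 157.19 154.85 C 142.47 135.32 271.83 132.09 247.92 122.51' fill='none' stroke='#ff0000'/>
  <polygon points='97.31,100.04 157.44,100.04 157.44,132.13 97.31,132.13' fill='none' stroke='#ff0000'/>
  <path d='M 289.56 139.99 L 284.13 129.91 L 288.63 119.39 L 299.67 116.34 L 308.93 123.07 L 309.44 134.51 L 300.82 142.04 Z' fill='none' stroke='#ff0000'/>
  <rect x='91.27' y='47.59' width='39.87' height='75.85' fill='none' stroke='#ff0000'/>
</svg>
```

Since the viewBox matches the mm dimensions, user units are millimetres directly. The only transform is the Y-flip y_m = 199.97 − y_svg.

Shape 1 is a quadratic bezier drawn with `<path>`. Its stroke #ff0000 means engrave at S277, F4161. After flipping Y the toolpath is (111.91,186.61) → (108.05,175.82) → (107.76,168.17) → (111.04,163.67) → (117.89,162.31) → (128.31,164.09) → (142.30,169.02).

Shape 2 is a cubic bezier drawn with `<path>`. Its stroke #ff0000 means engrave at S277, F4161. After flipping Y the toolpath is (157.19,45.12) → (160.46,53.63) → (179.48,60.06) → (206.00,65.02) → (231.75,69.16) → (248.48,73.09) → (247.92,77.46).

Shape 3 is a rectangle drawn with `<polygon>`. Its stroke #ff0000 means engrave at S277, F4161. After flipping Y the toolpath is (97.31,99.93) → (157.44,99.93) → (157.44,67.84) → (97.31,67.84) → (97.31,99.93), returning to the start.

Shape 4 is a regular polygon drawn with `<path>`. Its stroke #ff0000 means engrave at S277, F4161. After flipping Y the toolpath is (289.56,59.98) → (284.13,70.06) → (288.63,80.58) → (299.67,83.63) → (308.93,76.90) → (309.44,65.46) → (300.82,57.93) → (289.56,59.98), returning to the start.

Shape 5 is a rectangle drawn with `<rect>`. Its stroke #ff0000 means engrave at S277, F4161. After flipping Y the toolpath is (91.27,152.38) → (131.14,152.38) → (131.14,76.53) → (91.27,76.53) → (91.27,152.38), returning to the start.

G21
G90
G00 X111.91 Y186.61
M3 S277
G1 X108.05 Y175.82 F4161
G1 X107.76 Y168.17
G1 X111.04 Y163.67
G1 X117.89 Y162.31
G1 X128.31 Y164.09
G1 X142.30 Y169.02
M5
G00 X157.19 Y45.12
M3 S277
G1 X160.46 Y53.63 F4161
G1 X179.48 Y60.06
G1 X206.00 Y65.02
G1 X231.75 Y69.16
G1 X248.48 Y73.09
G1 X247.92 Y77.46
M5
G00 X97.31 Y99.93
M3 S277
G1 X157.44 Y99.93 F4161
G1 X157.44 Y67.84
G1 X97.31 Y67.84
G1 X97.31 Y99.93
M5
G00 X289.56 Y59.98
M3 S277
G1 X284.13 Y70.06 F4161
G1 X288.63 Y80.58
G1 X299.67 Y83.63
G1 X308.93 Y76.90
G1 X309.44 Y65.46
G1 X300.82 Y57.93
G1 X289.56 Y59.98
M5
G00 X91.27 Y152.38
M3 S277
G1 X131.14 Y152.38 F4161
G1 X131.14 Y76.53
G1 X91.27 Y76.53
G1 X91.27 Y152.38
M5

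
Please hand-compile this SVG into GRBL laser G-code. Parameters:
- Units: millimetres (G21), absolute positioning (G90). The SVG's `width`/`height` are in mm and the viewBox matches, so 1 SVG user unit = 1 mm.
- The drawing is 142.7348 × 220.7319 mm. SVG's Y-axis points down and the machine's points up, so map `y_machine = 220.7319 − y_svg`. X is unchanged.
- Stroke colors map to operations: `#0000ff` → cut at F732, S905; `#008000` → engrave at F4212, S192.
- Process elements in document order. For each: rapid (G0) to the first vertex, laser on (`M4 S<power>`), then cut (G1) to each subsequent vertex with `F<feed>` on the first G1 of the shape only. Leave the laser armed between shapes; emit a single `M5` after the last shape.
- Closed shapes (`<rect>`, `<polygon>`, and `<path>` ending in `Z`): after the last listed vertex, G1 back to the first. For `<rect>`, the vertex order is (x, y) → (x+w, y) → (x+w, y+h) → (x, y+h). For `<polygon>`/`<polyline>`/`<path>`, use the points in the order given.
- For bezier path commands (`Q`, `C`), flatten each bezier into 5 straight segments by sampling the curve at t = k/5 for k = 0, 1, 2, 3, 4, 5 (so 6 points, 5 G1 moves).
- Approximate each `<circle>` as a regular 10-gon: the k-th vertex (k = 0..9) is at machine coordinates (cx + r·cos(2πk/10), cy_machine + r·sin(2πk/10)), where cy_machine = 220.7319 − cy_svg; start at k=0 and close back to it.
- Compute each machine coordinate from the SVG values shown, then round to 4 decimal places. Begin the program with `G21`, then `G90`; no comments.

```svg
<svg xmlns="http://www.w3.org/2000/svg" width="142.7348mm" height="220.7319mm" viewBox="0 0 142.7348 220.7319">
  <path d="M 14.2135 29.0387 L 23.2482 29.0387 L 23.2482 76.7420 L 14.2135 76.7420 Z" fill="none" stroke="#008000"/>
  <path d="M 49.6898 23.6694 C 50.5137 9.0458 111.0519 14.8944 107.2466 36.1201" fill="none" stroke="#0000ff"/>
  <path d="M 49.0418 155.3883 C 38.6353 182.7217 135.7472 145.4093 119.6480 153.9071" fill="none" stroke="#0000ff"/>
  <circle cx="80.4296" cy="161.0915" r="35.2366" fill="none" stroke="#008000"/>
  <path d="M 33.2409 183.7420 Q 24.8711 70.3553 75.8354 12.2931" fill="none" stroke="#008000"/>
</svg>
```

G21
G90
G0 X14.2135 Y191.6932
M4 S192
G1 X23.2482 Y191.6932 F4212
G1 X23.2482 Y143.9899
G1 X14.2135 Y143.9899
G1 X14.2135 Y191.6932
G0 X49.6898 Y197.0625
M4 S905
G1 X56.3574 Y203.4208 F732
G1 X71.4016 Y205.1103
G1 X88.8678 Y202.3755
G1 X102.8010 Y195.4612
G1 X107.2466 Y184.6118
G0 X49.0418 Y65.3436
M4 S905
G1 X53.9343 Y55.8174 F732
G1 X74.0361 Y56.5043
G1 X98.7524 Y62.1024
G1 X117.4880 Y67.3099
G1 X119.6480 Y66.8248
G0 X115.6662 Y59.6404
M4 S192
G1 X108.9366 Y80.3520 F4212
G1 X91.3183 Y93.1524
G1 X69.5409 Y93.1524
G1 X51.9226 Y80.3520
G1 X45.1930 Y59.6404
G1 X51.9226 Y38.9288
G1 X69.5409 Y26.1284
G1 X91.3183 Y26.1284
G1 X108.9366 Y38.9288
G1 X115.6662 Y59.6404
G0 X33.2409 Y36.9899
M4 S192
G1 X32.2663 Y80.1316 F4212
G1 X36.0385 Y118.8473
G1 X44.5574 Y153.1371
G1 X57.8230 Y183.0009
G1 X75.8354 Y208.4388
M5

1 u = 1 mm; y_m = 220.7319 − y.

[1] `<path>` rectangle, #008000→engrave S192 F4212: (14.2135,191.6932) → (23.2482,191.6932) → (23.2482,143.9899) → (14.2135,143.9899) → (14.2135,191.6932) (closed)

[2] `<path>` cubic bezier, #0000ff→cut S905 F732: (49.6898,197.0625) → (56.3574,203.4208) → (71.4016,205.1103) → (88.8678,202.3755) → (102.8010,195.4612) → (107.2466,184.6118)

[3] `<path>` cubic bezier, #0000ff→cut S905 F732: (49.0418,65.3436) → (53.9343,55.8174) → (74.0361,56.5043) → (98.7524,62.1024) → (117.4880,67.3099) → (119.6480,66.8248)

[4] `<circle>` circle, #008000→engrave S192 F4212: (115.6662,59.6404) → (108.9366,80.3520) → (91.3183,93.1524) → (69.5409,93.1524) → (51.9226,80.3520) → (45.1930,59.6404) → (51.9226,38.9288) → (69.5409,26.1284) → (91.3183,26.1284) → (108.9366,38.9288) → (115.6662,59.6404) (closed)

[5] `<path>` quadratic bezier, #008000→engrave S192 F4212: (33.2409,36.9899) → (32.2663,80.1316) → (36.0385,118.8473) → (44.5574,153.1371) → (57.8230,183.0009) → (75.8354,208.4388)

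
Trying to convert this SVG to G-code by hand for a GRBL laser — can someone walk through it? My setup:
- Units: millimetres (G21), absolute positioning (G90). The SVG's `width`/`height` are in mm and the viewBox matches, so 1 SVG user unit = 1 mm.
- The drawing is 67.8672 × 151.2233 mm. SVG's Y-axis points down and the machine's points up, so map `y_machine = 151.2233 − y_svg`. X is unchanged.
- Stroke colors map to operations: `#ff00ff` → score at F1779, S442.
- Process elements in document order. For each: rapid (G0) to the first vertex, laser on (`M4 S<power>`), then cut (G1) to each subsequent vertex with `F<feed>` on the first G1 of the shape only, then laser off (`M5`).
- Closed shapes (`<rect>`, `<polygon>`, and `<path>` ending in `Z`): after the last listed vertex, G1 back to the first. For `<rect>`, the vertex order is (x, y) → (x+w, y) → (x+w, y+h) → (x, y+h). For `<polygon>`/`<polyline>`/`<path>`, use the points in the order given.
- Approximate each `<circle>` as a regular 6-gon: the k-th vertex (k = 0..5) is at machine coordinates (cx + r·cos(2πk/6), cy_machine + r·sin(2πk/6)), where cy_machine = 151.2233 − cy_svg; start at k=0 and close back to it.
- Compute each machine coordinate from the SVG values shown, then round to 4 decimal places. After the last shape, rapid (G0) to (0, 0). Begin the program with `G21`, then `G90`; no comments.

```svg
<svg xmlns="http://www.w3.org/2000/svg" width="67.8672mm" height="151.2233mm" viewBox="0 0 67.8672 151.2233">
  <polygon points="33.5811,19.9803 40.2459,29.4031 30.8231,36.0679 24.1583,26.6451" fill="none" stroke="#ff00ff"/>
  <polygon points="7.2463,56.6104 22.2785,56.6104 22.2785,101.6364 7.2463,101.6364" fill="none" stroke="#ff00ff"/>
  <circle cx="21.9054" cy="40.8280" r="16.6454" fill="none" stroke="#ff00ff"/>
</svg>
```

viewBox `0 0 67.8672 151.2233` with mm width/height → 1 unit = 1 mm. Flip: y_m = 151.2233 − y_svg.

**Shape 1** — `<polygon>` regular polygon, stroke `#ff00ff` → score (S442, F1779). Machine vertices: (33.5811,131.2430) → (40.2459,121.8202) → (30.8231,115.1554) → (24.1583,124.5782) → (33.5811,131.2430). Closed: final G1 returns to the first vertex.

**Shape 2** — `<polygon>` rectangle, stroke `#ff00ff` → score (S442, F1779). Machine vertices: (7.2463,94.6129) → (22.2785,94.6129) → (22.2785,49.5869) → (7.2463,49.5869) → (7.2463,94.6129). Closed: final G1 returns to the first vertex.

**Shape 3** — `<circle>` circle, stroke `#ff00ff` → score (S442, F1779). Machine vertices: (38.5508,110.3953) → (30.2281,124.8106) → (13.5827,124.8106) → (5.2600,110.3953) → (13.5827,95.9800) → (30.2281,95.9800) → (38.5508,110.3953). Closed: final G1 returns to the first vertex.

G21
G90
G0 X33.5811 Y131.2430
M4 S442
G1 X40.2459 Y121.8202 F1779
G1 X30.8231 Y115.1554
G1 X24.1583 Y124.5782
G1 X33.5811 Y131.2430
M5
G0 X7.2463 Y94.6129
M4 S442
G1 X22.2785 Y94.6129 F1779
G1 X22.2785 Y49.5869
G1 X7.2463 Y49.5869
G1 X7.2463 Y94.6129
M5
G0 X38.5508 Y110.3953
M4 S442
G1 X30.2281 Y124.8106 F1779
G1 X13.5827 Y124.8106
G1 X5.2600 Y110.3953
G1 X13.5827 Y95.9800
G1 X30.2281 Y95.9800
G1 X38.5508 Y110.3953
M5
G0 X0.0000 Y0.0000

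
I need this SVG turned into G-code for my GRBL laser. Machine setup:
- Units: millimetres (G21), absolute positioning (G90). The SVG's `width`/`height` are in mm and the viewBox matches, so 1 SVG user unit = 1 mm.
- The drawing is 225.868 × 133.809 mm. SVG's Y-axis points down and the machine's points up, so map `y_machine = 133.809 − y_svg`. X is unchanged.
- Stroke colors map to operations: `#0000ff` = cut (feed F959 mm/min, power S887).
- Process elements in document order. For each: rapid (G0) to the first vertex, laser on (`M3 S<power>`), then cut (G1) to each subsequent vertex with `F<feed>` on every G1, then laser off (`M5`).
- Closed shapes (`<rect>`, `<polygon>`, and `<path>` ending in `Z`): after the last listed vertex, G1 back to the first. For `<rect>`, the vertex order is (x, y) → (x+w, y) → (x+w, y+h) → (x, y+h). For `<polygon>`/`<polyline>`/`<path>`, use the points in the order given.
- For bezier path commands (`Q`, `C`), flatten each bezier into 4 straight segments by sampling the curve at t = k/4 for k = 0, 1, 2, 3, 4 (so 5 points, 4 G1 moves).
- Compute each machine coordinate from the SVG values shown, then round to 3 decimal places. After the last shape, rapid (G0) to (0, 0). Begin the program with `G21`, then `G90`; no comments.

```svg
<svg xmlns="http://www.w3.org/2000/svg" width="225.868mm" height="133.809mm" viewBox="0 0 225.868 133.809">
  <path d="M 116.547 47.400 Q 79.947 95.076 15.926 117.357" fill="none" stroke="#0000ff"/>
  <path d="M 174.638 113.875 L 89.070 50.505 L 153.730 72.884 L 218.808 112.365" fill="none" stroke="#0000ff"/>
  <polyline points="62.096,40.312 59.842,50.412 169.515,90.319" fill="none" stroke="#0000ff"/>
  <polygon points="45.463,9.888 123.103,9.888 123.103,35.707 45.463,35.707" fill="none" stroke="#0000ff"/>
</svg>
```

G21
G90
G0 X116.547 Y86.409
M3 S887
G1 X96.533 Y64.158 F959
G1 X73.092 Y45.082 F959
G1 X46.223 Y29.180 F959
G1 X15.926 Y16.452 F959
M5
G0 X174.638 Y19.934
M3 S887
G1 X89.070 Y83.304 F959
G1 X153.730 Y60.925 F959
G1 X218.808 Y21.444 F959
M5
G0 X62.096 Y93.497
M3 S887
G1 X59.842 Y83.397 F959
G1 X169.515 Y43.490 F959
M5
G0 X45.463 Y123.921
M3 S887
G1 X123.103 Y123.921 F959
G1 X123.103 Y98.102 F959
G1 X45.463 Y98.102 F959
G1 X45.463 Y123.921 F959
M5
G0 X0.000 Y0.000

viewBox `0 0 225.868 133.809` with mm width/height → 1 unit = 1 mm. Flip: y_m = 133.809 − y_svg.

**Shape 1** — `<path>` quadratic bezier, stroke `#0000ff` → cut (S887, F959). Control points (SVG): P0=(116.547,47.400), P1=(79.947,95.076), P2=(15.926,117.357); sampled at t=k/4. Machine vertices: (116.547,86.409) → (96.533,64.158) → (73.092,45.082) → (46.223,29.180) → (15.926,16.452). Open path.

**Shape 2** — `<path>` open polyline, stroke `#0000ff` → cut (S887, F959). Machine vertices: (174.638,19.934) → (89.070,83.304) → (153.730,60.925) → (218.808,21.444). Open path.

**Shape 3** — `<polyline>` open polyline, stroke `#0000ff` → cut (S887, F959). Machine vertices: (62.096,93.497) → (59.842,83.397) → (169.515,43.490). Open path.

**Shape 4** — `<polygon>` rectangle, stroke `#0000ff` → cut (S887, F959). Machine vertices: (45.463,123.921) → (123.103,123.921) → (123.103,98.102) → (45.463,98.102) → (45.463,123.921). Closed: final G1 returns to the first vertex.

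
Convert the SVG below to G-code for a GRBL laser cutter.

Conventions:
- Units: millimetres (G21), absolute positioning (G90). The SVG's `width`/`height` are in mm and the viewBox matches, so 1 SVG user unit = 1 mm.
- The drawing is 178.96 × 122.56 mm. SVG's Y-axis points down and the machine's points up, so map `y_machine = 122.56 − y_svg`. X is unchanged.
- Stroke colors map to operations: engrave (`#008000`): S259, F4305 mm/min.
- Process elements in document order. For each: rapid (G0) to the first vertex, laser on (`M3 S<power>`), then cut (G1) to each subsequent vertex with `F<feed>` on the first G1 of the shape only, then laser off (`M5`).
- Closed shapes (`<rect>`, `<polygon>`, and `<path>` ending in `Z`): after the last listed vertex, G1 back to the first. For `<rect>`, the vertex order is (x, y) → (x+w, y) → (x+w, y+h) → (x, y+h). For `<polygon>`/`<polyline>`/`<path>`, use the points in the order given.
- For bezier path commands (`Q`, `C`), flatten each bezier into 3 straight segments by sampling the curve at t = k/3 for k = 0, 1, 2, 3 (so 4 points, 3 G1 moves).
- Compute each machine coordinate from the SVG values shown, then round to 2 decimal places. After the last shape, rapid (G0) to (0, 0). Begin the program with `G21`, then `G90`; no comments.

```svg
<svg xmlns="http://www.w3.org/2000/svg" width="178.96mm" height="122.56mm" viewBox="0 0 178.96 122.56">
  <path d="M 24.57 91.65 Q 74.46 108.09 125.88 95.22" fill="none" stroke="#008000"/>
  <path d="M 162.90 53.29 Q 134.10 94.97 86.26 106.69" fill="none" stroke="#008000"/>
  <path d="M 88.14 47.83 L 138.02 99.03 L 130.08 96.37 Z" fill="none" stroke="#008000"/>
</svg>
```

G21
G90
G0 X24.57 Y30.91
M3 S259
G1 X58.00 Y23.21 F4305
G1 X91.77 Y22.02
G1 X125.88 Y27.34
M5
G0 X162.90 Y69.27
M3 S259
G1 X141.58 Y44.81 F4305
G1 X116.04 Y27.01
G1 X86.26 Y15.87
M5
G0 X88.14 Y74.73
M3 S259
G1 X138.02 Y23.53 F4305
G1 X130.08 Y26.19
G1 X88.14 Y74.73
M5
G0 X0.00 Y0.00

1 u = 1 mm; y_m = 122.56 − y.

[1] `<path>` quadratic bezier, #008000→engrave S259 F4305: (24.57,30.91) → (58.00,23.21) → (91.77,22.02) → (125.88,27.34)

[2] `<path>` quadratic bezier, #008000→engrave S259 F4305: (162.90,69.27) → (141.58,44.81) → (116.04,27.01) → (86.26,15.87)

[3] `<path>` closed polygon, #008000→engrave S259 F4305: (88.14,74.73) → (138.02,23.53) → (130.08,26.19) → (88.14,74.73) (closed)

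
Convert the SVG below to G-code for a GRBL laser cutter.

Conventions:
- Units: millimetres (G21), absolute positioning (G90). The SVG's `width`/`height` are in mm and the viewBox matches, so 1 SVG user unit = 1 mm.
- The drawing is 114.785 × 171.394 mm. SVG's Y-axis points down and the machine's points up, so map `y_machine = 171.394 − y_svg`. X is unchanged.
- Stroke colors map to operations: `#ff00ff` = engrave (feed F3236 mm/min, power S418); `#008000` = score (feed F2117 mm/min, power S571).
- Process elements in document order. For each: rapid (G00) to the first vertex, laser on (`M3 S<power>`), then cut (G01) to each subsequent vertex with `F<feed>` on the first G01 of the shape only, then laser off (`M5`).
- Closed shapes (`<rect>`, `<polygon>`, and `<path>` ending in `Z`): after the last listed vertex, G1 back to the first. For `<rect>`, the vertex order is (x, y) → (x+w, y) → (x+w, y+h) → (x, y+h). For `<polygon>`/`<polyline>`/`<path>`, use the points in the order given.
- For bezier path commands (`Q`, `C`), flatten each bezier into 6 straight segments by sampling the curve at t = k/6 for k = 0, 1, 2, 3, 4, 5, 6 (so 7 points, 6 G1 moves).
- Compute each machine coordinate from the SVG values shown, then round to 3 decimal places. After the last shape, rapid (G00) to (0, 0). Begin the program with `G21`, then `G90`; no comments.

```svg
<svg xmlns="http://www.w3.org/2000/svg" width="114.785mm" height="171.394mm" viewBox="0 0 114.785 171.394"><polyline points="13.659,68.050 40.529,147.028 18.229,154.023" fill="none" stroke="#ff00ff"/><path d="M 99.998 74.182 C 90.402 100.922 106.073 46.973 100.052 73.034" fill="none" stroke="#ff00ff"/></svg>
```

1 u = 1 mm; y_m = 171.394 − y.

[1] `<polyline>` open polyline, #ff00ff→engrave S418 F3236: (13.659,103.344) → (40.529,24.366) → (18.229,17.371)

[2] `<path>` cubic bezier, #ff00ff→engrave S418 F3236: (99.998,97.212) → (97.088,89.822) → (97.085,91.417) → (98.684,97.531) → (100.582,103.703) → (101.472,105.467) → (100.052,98.360)

G21
G90
G00 X13.659 Y103.344
M3 S418
G01 X40.529 Y24.366 F3236
G01 X18.229 Y17.371
M5
G00 X99.998 Y97.212
M3 S418
G01 X97.088 Y89.822 F3236
G01 X97.085 Y91.417
G01 X98.684 Y97.531
G01 X100.582 Y103.703
G01 X101.472 Y105.467
G01 X100.052 Y98.360
M5
G00 X0.000 Y0.000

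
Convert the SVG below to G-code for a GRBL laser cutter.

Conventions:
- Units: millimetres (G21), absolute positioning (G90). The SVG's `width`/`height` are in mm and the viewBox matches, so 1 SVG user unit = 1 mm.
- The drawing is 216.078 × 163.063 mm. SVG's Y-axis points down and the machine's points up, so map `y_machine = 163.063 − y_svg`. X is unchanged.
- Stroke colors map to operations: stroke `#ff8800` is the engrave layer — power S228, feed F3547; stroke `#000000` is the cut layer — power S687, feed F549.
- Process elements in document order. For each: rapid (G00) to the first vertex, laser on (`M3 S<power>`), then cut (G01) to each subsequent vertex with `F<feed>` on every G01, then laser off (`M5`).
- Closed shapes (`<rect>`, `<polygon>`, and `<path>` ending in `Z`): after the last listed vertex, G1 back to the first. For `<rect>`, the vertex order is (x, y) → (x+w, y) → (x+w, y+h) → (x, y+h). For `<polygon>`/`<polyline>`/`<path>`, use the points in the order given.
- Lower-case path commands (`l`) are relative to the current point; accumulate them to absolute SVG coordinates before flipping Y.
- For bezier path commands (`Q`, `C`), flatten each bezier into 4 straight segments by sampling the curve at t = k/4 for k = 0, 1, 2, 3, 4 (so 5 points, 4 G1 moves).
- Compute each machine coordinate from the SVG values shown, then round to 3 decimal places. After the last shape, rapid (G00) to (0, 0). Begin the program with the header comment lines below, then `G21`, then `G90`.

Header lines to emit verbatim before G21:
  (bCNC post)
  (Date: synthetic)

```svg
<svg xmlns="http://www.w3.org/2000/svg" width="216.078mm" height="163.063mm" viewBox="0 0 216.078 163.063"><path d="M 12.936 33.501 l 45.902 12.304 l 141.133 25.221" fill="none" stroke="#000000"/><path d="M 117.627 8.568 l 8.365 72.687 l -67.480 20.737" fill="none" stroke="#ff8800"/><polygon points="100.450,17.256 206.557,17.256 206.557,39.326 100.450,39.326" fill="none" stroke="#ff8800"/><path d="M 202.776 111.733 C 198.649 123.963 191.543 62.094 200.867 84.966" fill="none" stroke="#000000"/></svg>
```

(bCNC post)
(Date: synthetic)
G21
G90
G00 X12.936 Y129.562
M3 S687
G01 X58.838 Y117.258 F549
G01 X199.971 Y92.037 F549
M5
G00 X117.627 Y154.495
M3 S228
G01 X125.992 Y81.808 F3547
G01 X58.512 Y61.071 F3547
M5
G00 X100.450 Y145.807
M3 S228
G01 X206.557 Y145.807 F3547
G01 X206.557 Y123.737 F3547
G01 X100.450 Y123.737 F3547
G01 X100.450 Y145.807 F3547
M5
G00 X202.776 Y51.330
M3 S687
G01 X199.425 Y53.569 F549
G01 X196.777 Y68.704 F549
G01 X196.651 Y81.844 F549
G01 X200.867 Y78.097 F549
M5
G00 X0.000 Y0.000

1 u = 1 mm; y_m = 163.063 − y.

[1] `<path>` open polyline, #000000→cut S687 F549: (12.936,129.562) → (58.838,117.258) → (199.971,92.037)

[2] `<path>` open polyline, #ff8800→engrave S228 F3547: (117.627,154.495) → (125.992,81.808) → (58.512,61.071)

[3] `<polygon>` rectangle, #ff8800→engrave S228 F3547: (100.450,145.807) → (206.557,145.807) → (206.557,123.737) → (100.450,123.737) → (100.450,145.807) (closed)

[4] `<path>` cubic bezier, #000000→cut S687 F549: (202.776,51.330) → (199.425,53.569) → (196.777,68.704) → (196.651,81.844) → (200.867,78.097)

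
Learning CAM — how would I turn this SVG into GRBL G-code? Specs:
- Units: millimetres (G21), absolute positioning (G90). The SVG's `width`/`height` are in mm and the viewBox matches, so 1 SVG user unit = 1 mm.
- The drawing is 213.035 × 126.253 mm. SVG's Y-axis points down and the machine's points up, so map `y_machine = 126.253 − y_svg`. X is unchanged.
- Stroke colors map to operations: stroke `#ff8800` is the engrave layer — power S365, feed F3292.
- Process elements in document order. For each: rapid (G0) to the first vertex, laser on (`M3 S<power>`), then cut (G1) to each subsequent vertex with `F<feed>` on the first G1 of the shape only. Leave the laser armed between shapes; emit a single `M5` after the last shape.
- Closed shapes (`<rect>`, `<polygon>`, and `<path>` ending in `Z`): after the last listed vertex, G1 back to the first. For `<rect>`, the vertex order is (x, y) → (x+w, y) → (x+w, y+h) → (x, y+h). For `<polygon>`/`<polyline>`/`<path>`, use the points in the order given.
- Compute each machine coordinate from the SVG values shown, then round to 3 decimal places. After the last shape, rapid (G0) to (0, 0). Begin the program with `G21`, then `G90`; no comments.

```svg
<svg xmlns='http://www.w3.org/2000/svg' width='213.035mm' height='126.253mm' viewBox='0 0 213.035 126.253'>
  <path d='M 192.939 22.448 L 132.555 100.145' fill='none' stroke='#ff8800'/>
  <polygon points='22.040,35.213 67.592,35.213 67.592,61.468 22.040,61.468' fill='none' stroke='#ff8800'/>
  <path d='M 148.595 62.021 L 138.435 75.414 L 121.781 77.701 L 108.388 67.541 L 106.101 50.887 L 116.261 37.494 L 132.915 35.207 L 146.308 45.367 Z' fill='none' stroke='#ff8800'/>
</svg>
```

Since the viewBox matches the mm dimensions, user units are millimetres directly. The only transform is the Y-flip y_m = 126.253 − y_svg.

Shape 1 is a line segment drawn with `<path>`. Its stroke #ff8800 means engrave at S365, F3292. After flipping Y the toolpath is (192.939,103.805) → (132.555,26.108).

Shape 2 is a rectangle drawn with `<polygon>`. Its stroke #ff8800 means engrave at S365, F3292. After flipping Y the toolpath is (22.040,91.040) → (67.592,91.040) → (67.592,64.785) → (22.040,64.785) → (22.040,91.040), returning to the start.

Shape 3 is a regular polygon drawn with `<path>`. Its stroke #ff8800 means engrave at S365, F3292. After flipping Y the toolpath is (148.595,64.232) → (138.435,50.839) → (121.781,48.552) → (108.388,58.712) → (106.101,75.366) → (116.261,88.759) → (132.915,91.046) → (146.308,80.886) → (148.595,64.232), returning to the start.

G21
G90
G0 X192.939 Y103.805
M3 S365
G1 X132.555 Y26.108 F3292
G0 X22.040 Y91.040
M3 S365
G1 X67.592 Y91.040 F3292
G1 X67.592 Y64.785
G1 X22.040 Y64.785
G1 X22.040 Y91.040
G0 X148.595 Y64.232
M3 S365
G1 X138.435 Y50.839 F3292
G1 X121.781 Y48.552
G1 X108.388 Y58.712
G1 X106.101 Y75.366
G1 X116.261 Y88.759
G1 X132.915 Y91.046
G1 X146.308 Y80.886
G1 X148.595 Y64.232
M5
G0 X0.000 Y0.000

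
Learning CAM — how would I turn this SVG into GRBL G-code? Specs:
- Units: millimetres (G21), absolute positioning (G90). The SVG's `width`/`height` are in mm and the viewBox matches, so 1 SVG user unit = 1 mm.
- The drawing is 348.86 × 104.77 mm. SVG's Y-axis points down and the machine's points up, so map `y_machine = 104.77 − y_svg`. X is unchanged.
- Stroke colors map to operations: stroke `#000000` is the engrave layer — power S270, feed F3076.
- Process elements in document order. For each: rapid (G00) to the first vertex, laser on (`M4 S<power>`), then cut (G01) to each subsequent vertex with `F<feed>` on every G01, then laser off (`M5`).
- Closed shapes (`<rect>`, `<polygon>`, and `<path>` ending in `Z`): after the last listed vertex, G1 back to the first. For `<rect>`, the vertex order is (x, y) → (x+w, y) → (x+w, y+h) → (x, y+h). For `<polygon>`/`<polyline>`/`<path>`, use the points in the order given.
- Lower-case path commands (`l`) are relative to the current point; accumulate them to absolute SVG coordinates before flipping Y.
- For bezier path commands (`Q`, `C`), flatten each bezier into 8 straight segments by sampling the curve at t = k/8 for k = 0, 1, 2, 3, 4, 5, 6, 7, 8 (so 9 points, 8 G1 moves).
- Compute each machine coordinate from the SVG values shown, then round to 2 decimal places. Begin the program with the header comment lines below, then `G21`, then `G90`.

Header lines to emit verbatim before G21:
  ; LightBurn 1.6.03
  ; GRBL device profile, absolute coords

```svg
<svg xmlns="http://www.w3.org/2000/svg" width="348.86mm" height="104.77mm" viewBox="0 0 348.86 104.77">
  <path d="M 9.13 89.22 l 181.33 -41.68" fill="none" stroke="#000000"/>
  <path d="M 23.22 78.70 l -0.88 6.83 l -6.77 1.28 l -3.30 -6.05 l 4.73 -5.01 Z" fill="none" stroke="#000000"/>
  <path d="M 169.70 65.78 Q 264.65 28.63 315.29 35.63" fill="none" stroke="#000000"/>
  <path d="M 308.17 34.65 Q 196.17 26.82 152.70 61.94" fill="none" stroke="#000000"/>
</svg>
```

; LightBurn 1.6.03
; GRBL device profile, absolute coords
G21
G90
G00 X9.13 Y15.55
M4 S270
G01 X190.46 Y57.23 F3076
M5
G00 X23.22 Y26.07
M4 S270
G01 X22.34 Y19.24 F3076
G01 X15.57 Y17.96 F3076
G01 X12.27 Y24.01 F3076
G01 X17.00 Y29.02 F3076
G01 X23.22 Y26.07 F3076
M5
G00 X169.70 Y38.99
M4 S270
G01 X192.75 Y47.59 F3076
G01 X214.41 Y54.81 F3076
G01 X234.68 Y60.64 F3076
G01 X253.57 Y65.10 F3076
G01 X271.08 Y68.18 F3076
G01 X287.20 Y69.88 F3076
G01 X301.94 Y70.20 F3076
G01 X315.29 Y69.14 F3076
M5
G00 X308.17 Y70.12
M4 S270
G01 X281.24 Y71.41 F3076
G01 X256.45 Y71.35 F3076
G01 X233.81 Y69.95 F3076
G01 X213.30 Y67.21 F3076
G01 X194.94 Y63.13 F3076
G01 X178.72 Y57.71 F3076
G01 X164.64 Y50.94 F3076
G01 X152.70 Y42.83 F3076
M5

1 u = 1 mm; y_m = 104.77 − y.

[1] `<path>` line segment, #000000→engrave S270 F3076: (9.13,15.55) → (190.46,57.23)

[2] `<path>` regular polygon, #000000→engrave S270 F3076: (23.22,26.07) → (22.34,19.24) → (15.57,17.96) → (12.27,24.01) → (17.00,29.02) → (23.22,26.07) (closed)

[3] `<path>` quadratic bezier, #000000→engrave S270 F3076: (169.70,38.99) → (192.75,47.59) → (214.41,54.81) → (234.68,60.64) → (253.57,65.10) → (271.08,68.18) → (287.20,69.88) → (301.94,70.20) → (315.29,69.14)

[4] `<path>` quadratic bezier, #000000→engrave S270 F3076: (308.17,70.12) → (281.24,71.41) → (256.45,71.35) → (233.81,69.95) → (213.30,67.21) → (194.94,63.13) → (178.72,57.71) → (164.64,50.94) → (152.70,42.83)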